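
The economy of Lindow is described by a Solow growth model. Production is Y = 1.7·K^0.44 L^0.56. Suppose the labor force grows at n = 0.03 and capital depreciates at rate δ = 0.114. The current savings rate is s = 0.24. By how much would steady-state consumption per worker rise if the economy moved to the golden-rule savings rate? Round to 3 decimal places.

Δc ≈ 0.546

Capital per worker breaks even when investment replaces (n + δ)·k; here n + δ = 0.144.
Current steady state (s = 0.24): k* = (0.24·1.7/0.144)^(1/0.56) ≈ 6.4221, y* = 1.7·6.4221^0.44 ≈ 3.8532, c* = (1−0.24)·3.8532 ≈ 2.9285.
Maximizing c = f(k) − (n+δ)·k gives f'(k) = n+δ, i.e. 0.44·1.7·k^(0.44−1) = 0.144, so k_gold = (0.44·1.7/0.144)^(1/0.56) ≈ 18.9561.
y_gold = 1.7·18.9561^0.44 ≈ 6.2038, c_gold = y_gold − 0.144·k_gold ≈ 3.4741.
Gain: Δc = 3.4741 − 2.9285 ≈ 0.5457.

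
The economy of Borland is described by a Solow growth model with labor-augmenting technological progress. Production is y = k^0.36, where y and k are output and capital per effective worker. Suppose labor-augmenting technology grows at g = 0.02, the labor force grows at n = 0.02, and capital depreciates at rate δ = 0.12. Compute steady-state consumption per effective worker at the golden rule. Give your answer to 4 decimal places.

c_gold ≈ 1.0099

Break-even investment rate: n + g + δ = 0.02 + 0.02 + 0.12 = 0.16.
Maximizing c = f(k) − (n+g+δ)·k gives f'(k) = n+g+δ, i.e. 0.36·k^(0.36−1) = 0.16, so k_gold = (0.36/0.16)^(1/0.64) ≈ 3.5505.
y_gold = 3.5505^0.36 ≈ 1.5780.
c_gold = y_gold − (n+g+δ)·k_gold = 1.5780 − 0.16·3.5505 ≈ 1.0099.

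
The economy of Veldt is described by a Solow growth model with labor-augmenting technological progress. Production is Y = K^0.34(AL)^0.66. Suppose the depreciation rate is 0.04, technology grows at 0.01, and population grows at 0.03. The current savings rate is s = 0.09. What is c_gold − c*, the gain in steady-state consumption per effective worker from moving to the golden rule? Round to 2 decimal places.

The effective depreciation rate is n + g + δ = 0.03 + 0.01 + 0.04 = 0.08.
Current steady state (s = 0.09): k* = (0.09/0.08)^(1/0.66) ≈ 1.1954, y* = 1.1954^0.34 ≈ 1.0626, c* = (1−0.09)·1.0626 ≈ 0.9669.
Maximizing c = f(k) − (n+g+δ)·k gives f'(k) = n+g+δ, i.e. 0.34·k^(0.34−1) = 0.08, so k_gold = (0.34/0.08)^(1/0.66) ≈ 8.9558.
y_gold = 8.9558^0.34 ≈ 2.1072, c_gold = y_gold − 0.08·k_gold ≈ 1.3908.
Gain: Δc = 1.3908 − 0.9669 ≈ 0.4239.

Δc ≈ 0.42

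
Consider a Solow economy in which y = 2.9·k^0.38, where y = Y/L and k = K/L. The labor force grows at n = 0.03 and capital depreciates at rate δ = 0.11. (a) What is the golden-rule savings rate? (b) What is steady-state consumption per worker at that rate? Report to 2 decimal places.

The effective depreciation rate is n + δ = 0.03 + 0.11 = 0.14.
For Cobb-Douglas, s_gold equals capital's share: s_gold = 0.38.
Golden rule sets MPK = n+δ: 0.38·2.9·k^(0.38−1) = 0.14, so k_gold = (0.38·2.9/0.14)^(1/0.62) ≈ 27.8771.
y_gold = 2.9·27.8771^0.38 ≈ 10.2705; c_gold = (1−0.38)·y_gold ≈ 6.3677.

(a) s_gold = 0.38; (b) c_gold ≈ 6.37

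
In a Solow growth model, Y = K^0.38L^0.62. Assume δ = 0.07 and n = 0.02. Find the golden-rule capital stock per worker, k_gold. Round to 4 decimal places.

Capital per worker breaks even when investment replaces (n + δ)·k; here n + δ = 0.09.
Setting f'(k) = n+δ gives 0.38·k^(0.38−1) = 0.09, hence k_gold = (0.38/0.09)^(1/0.62) ≈ 10.2079.

k_gold ≈ 10.2079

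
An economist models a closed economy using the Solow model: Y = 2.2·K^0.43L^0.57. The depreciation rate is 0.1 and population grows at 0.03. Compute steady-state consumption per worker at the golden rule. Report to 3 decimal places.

c_gold ≈ 5.605

Break-even investment rate: n + δ = 0.03 + 0.1 = 0.13.
Setting f'(k) = n+δ gives 0.43·2.2·k^(0.43−1) = 0.13, hence k_gold = (0.43·2.2/0.13)^(1/0.57) ≈ 32.5229.
y_gold = 2.2·32.5229^0.43 ≈ 9.8325.
c_gold = y_gold − (n+δ)·k_gold = 9.8325 − 0.13·32.5229 ≈ 5.6045.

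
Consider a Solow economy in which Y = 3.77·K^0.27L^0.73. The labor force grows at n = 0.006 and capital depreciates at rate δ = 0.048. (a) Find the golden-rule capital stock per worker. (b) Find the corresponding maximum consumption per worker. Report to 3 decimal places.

Capital per worker breaks even when investment replaces (n + δ)·k; here n + δ = 0.054.
Setting f'(k) = n+δ gives 0.27·3.77·k^(0.27−1) = 0.054, hence k_gold = (0.27·3.77/0.054)^(1/0.73) ≈ 55.8473.
y_gold = 3.77·55.8473^0.27 ≈ 11.1695; c_gold = y_gold − 0.054·k_gold ≈ 8.1537.

(a) k_gold ≈ 55.847; (b) c_gold ≈ 8.154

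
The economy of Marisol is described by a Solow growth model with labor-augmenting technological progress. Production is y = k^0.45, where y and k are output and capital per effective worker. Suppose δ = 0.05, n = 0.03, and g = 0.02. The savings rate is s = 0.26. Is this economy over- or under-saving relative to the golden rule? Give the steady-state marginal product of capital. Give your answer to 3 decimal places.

under-saving; MPK ≈ 0.173

Break-even investment rate: n + g + δ = 0.03 + 0.02 + 0.05 = 0.1.
Steady-state k*: s·k^0.45 = 0.1·k gives k* = (0.26/0.1)^(1/0.55) ≈ 5.6819.
MPK = 0.45·5.6819^(-0.55) ≈ 0.1731.
MPK > n+g+δ = 0.1, so the economy is dynamically efficient (under-saving).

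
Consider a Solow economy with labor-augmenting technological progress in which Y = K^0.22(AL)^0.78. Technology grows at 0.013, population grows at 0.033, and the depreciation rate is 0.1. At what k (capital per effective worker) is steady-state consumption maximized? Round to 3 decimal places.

k_gold ≈ 1.692

Capital per effective worker breaks even when investment replaces (n + g + δ)·k; here n + g + δ = 0.146.
At the golden rule the marginal product of capital equals n+g+δ: 0.22·k^(0.22−1) = 0.146. Solving, k_gold = (0.22/0.146)^(1/0.78) ≈ 1.6916.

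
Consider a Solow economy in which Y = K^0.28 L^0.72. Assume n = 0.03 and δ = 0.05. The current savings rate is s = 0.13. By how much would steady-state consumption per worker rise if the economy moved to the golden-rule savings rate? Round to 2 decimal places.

n + δ = 0.03 + 0.05 = 0.08.
Current steady state (s = 0.13): k* = (0.13/0.08)^(1/0.72) ≈ 1.9627, y* = 1.9627^0.28 ≈ 1.2078, c* = (1−0.13)·1.2078 ≈ 1.0508.
Maximizing c = f(k) − (n+δ)·k gives f'(k) = n+δ, i.e. 0.28·k^(0.28−1) = 0.08, so k_gold = (0.28/0.08)^(1/0.72) ≈ 5.6971.
y_gold = 5.6971^0.28 ≈ 1.6277, c_gold = y_gold − 0.08·k_gold ≈ 1.1720.
Gain: Δc = 1.1720 − 1.0508 ≈ 0.1212.

Δc ≈ 0.12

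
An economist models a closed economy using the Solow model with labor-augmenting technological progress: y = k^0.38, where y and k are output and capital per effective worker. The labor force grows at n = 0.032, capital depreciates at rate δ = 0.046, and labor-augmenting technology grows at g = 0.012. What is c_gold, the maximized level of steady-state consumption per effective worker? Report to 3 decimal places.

Break-even investment rate: n + g + δ = 0.032 + 0.012 + 0.046 = 0.09.
Golden rule sets MPK = n+g+δ: 0.38·k^(0.38−1) = 0.09, so k_gold = (0.38/0.09)^(1/0.62) ≈ 10.2079.
y_gold = 10.2079^0.38 ≈ 2.4177.
c_gold = y_gold − (n+g+δ)·k_gold = 2.4177 − 0.09·10.2079 ≈ 1.4990.

c_gold ≈ 1.499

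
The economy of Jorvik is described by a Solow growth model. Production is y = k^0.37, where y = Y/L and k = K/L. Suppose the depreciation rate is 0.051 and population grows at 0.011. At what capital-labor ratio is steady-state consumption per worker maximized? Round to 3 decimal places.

The effective depreciation rate is n + δ = 0.011 + 0.051 = 0.062.
Golden rule sets MPK = n+δ: 0.37·k^(0.37−1) = 0.062, so k_gold = (0.37/0.062)^(1/0.63) ≈ 17.0390.

k_gold ≈ 17.039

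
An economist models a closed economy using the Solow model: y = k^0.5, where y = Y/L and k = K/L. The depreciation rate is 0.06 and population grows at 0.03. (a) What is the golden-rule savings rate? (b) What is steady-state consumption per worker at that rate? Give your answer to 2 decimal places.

(a) s_gold = 0.50; (b) c_gold ≈ 2.78

Break-even investment rate: n + δ = 0.03 + 0.06 = 0.09.
For Cobb-Douglas, s_gold equals capital's share: s_gold = 0.5.
Maximizing c = f(k) − (n+δ)·k gives f'(k) = n+δ, i.e. 0.5·k^(0.5−1) = 0.09, so k_gold = (0.5/0.09)^(1/0.5) ≈ 30.8642.
y_gold = 30.8642^0.5 ≈ 5.5556; c_gold = (1−0.5)·y_gold ≈ 2.7778.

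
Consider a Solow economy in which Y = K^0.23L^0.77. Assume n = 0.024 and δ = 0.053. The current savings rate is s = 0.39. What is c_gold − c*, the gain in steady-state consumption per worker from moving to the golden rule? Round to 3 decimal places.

Break-even investment rate: n + δ = 0.024 + 0.053 = 0.077.
Current steady state (s = 0.39): k* = (0.39/0.077)^(1/0.77) ≈ 8.2230, y* = 8.2230^0.23 ≈ 1.6235, c* = (1−0.39)·1.6235 ≈ 0.9903.
Setting f'(k) = n+δ gives 0.23·k^(0.23−1) = 0.077, hence k_gold = (0.23/0.077)^(1/0.77) ≈ 4.1418.
y_gold = 4.1418^0.23 ≈ 1.3866, c_gold = y_gold − 0.077·k_gold ≈ 1.0677.
Gain: Δc = 1.0677 − 0.9903 ≈ 0.0773.

Δc ≈ 0.077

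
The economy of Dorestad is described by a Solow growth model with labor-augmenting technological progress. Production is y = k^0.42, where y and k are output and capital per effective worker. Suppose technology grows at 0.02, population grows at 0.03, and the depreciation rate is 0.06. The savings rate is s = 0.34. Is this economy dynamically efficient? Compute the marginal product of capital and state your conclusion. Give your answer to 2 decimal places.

Break-even investment rate: n + g + δ = 0.03 + 0.02 + 0.06 = 0.11.
Steady-state k*: s·k^0.42 = 0.11·k gives k* = (0.34/0.11)^(1/0.58) ≈ 6.9980.
MPK = 0.42·6.9980^(-0.58) ≈ 0.1359.
MPK > n+g+δ = 0.11, so the economy is dynamically efficient (under-saving).

dynamically efficient; MPK ≈ 0.14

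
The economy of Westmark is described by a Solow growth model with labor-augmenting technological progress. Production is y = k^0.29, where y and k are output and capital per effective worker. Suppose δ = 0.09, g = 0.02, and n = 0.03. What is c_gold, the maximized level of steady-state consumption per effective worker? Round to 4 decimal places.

c_gold ≈ 0.9560

Capital per effective worker breaks even when investment replaces (n + g + δ)·k; here n + g + δ = 0.14.
Setting f'(k) = n+g+δ gives 0.29·k^(0.29−1) = 0.14, hence k_gold = (0.29/0.14)^(1/0.71) ≈ 2.7890.
y_gold = 2.7890^0.29 ≈ 1.3464.
c_gold = y_gold − (n+g+δ)·k_gold = 1.3464 − 0.14·2.7890 ≈ 0.9560.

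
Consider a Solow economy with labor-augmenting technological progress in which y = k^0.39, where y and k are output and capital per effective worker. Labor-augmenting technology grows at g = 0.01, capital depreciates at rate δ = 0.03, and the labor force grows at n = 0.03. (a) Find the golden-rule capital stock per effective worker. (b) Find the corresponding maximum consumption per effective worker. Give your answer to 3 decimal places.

(a) k_gold ≈ 16.707; (b) c_gold ≈ 1.829

The effective depreciation rate is n + g + δ = 0.03 + 0.01 + 0.03 = 0.07.
Setting f'(k) = n+g+δ gives 0.39·k^(0.39−1) = 0.07, hence k_gold = (0.39/0.07)^(1/0.61) ≈ 16.7069.
y_gold = 16.7069^0.39 ≈ 2.9987; c_gold = y_gold − 0.07·k_gold ≈ 1.8292.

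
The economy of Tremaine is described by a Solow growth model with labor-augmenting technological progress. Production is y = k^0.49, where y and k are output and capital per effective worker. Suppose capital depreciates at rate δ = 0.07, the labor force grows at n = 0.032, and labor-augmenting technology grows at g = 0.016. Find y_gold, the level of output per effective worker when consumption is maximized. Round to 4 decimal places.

Capital per effective worker breaks even when investment replaces (n + g + δ)·k; here n + g + δ = 0.118.
Maximizing c = f(k) − (n+g+δ)·k gives f'(k) = n+g+δ, i.e. 0.49·k^(0.49−1) = 0.118, so k_gold = (0.49/0.118)^(1/0.51) ≈ 16.3072.
Output: y_gold = k_gold^0.49 = 16.3072^0.49 ≈ 3.9271.

y_gold ≈ 3.9271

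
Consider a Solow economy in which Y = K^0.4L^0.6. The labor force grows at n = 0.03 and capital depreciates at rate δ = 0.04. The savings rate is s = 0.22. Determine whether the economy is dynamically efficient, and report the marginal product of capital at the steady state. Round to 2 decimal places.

The effective depreciation rate is n + δ = 0.03 + 0.04 = 0.07.
Steady-state k*: s·k^0.4 = 0.07·k gives k* = (0.22/0.07)^(1/0.6) ≈ 6.7433.
MPK = 0.4·6.7433^(-0.6) ≈ 0.1273.
MPK > n+δ = 0.07, so the economy is dynamically efficient (under-saving).

dynamically efficient; MPK ≈ 0.13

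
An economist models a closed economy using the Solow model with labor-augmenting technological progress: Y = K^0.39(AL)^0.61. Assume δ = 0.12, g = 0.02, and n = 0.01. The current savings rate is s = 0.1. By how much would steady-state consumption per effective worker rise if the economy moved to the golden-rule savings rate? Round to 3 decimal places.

Δc ≈ 0.429

Break-even investment rate: n + g + δ = 0.01 + 0.02 + 0.12 = 0.15.
Current steady state (s = 0.1): k* = (0.1/0.15)^(1/0.61) ≈ 0.5144, y* = 0.5144^0.39 ≈ 0.7716, c* = (1−0.1)·0.7716 ≈ 0.6945.
Maximizing c = f(k) − (n+g+δ)·k gives f'(k) = n+g+δ, i.e. 0.39·k^(0.39−1) = 0.15, so k_gold = (0.39/0.15)^(1/0.61) ≈ 4.7894.
y_gold = 4.7894^0.39 ≈ 1.8421, c_gold = y_gold − 0.15·k_gold ≈ 1.1237.
Gain: Δc = 1.1237 − 0.6945 ≈ 0.4292.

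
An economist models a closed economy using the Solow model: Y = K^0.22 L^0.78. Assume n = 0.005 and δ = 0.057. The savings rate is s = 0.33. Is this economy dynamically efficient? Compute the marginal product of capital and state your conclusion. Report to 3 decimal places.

dynamically inefficient; MPK ≈ 0.041

Capital per worker breaks even when investment replaces (n + δ)·k; here n + δ = 0.062.
Steady-state k*: s·k^0.22 = 0.062·k gives k* = (0.33/0.062)^(1/0.78) ≈ 8.5295.
MPK = 0.22·8.5295^(-0.78) ≈ 0.0413.
MPK < n+δ = 0.062, so the economy is dynamically inefficient (over-saving).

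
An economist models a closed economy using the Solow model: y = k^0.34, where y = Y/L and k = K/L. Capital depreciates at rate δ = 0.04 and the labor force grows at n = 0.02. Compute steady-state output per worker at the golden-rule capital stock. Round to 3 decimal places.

Capital per worker breaks even when investment replaces (n + δ)·k; here n + δ = 0.06.
Maximizing c = f(k) − (n+δ)·k gives f'(k) = n+δ, i.e. 0.34·k^(0.34−1) = 0.06, so k_gold = (0.34/0.06)^(1/0.66) ≈ 13.8486.
Output: y_gold = k_gold^0.34 = 13.8486^0.34 ≈ 2.4439.

y_gold ≈ 2.444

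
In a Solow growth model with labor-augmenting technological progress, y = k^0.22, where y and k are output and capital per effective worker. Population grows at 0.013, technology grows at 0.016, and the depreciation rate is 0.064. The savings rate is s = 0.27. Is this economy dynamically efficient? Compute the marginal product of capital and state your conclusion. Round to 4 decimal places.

dynamically inefficient; MPK ≈ 0.0758

Break-even investment rate: n + g + δ = 0.013 + 0.016 + 0.064 = 0.093.
Steady-state k*: s·k^0.22 = 0.093·k gives k* = (0.27/0.093)^(1/0.78) ≈ 3.9214.
MPK = 0.22·3.9214^(-0.78) ≈ 0.0758.
MPK < n+g+δ = 0.093, so the economy is dynamically inefficient (over-saving).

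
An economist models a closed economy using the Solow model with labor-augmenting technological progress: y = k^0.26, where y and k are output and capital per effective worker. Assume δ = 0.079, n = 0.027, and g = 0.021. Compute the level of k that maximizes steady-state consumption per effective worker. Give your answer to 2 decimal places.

The effective depreciation rate is n + g + δ = 0.027 + 0.021 + 0.079 = 0.127.
Golden rule sets MPK = n+g+δ: 0.26·k^(0.26−1) = 0.127, so k_gold = (0.26/0.127)^(1/0.74) ≈ 2.6333.

k_gold ≈ 2.63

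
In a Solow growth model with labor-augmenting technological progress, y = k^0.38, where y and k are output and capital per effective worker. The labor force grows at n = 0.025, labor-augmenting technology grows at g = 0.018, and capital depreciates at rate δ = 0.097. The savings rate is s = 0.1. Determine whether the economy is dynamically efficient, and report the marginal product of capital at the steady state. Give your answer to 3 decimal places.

dynamically efficient; MPK ≈ 0.532

Break-even investment rate: n + g + δ = 0.025 + 0.018 + 0.097 = 0.14.
Steady-state k*: s·k^0.38 = 0.14·k gives k* = (0.1/0.14)^(1/0.62) ≈ 0.5812.
MPK = 0.38·0.5812^(-0.62) ≈ 0.5320.
MPK > n+g+δ = 0.14, so the economy is dynamically efficient (under-saving).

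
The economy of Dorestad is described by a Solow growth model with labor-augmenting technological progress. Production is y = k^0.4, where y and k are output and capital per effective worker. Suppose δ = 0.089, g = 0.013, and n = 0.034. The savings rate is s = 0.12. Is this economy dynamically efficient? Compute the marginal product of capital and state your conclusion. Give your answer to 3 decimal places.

Break-even investment rate: n + g + δ = 0.034 + 0.013 + 0.089 = 0.136.
Steady-state k*: s·k^0.4 = 0.136·k gives k* = (0.12/0.136)^(1/0.6) ≈ 0.8117.
MPK = 0.4·0.8117^(-0.6) ≈ 0.4533.
MPK > n+g+δ = 0.136, so the economy is dynamically efficient (under-saving).

dynamically efficient; MPK ≈ 0.453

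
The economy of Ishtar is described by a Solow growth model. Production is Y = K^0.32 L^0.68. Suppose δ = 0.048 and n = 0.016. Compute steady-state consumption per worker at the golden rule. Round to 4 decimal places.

Capital per worker breaks even when investment replaces (n + δ)·k; here n + δ = 0.064.
At the golden rule the marginal product of capital equals n+δ: 0.32·k^(0.32−1) = 0.064. Solving, k_gold = (0.32/0.064)^(1/0.68) ≈ 10.6634.
y_gold = 10.6634^0.32 ≈ 2.1327.
c_gold = y_gold − (n+δ)·k_gold = 2.1327 − 0.064·10.6634 ≈ 1.4502.

c_gold ≈ 1.4502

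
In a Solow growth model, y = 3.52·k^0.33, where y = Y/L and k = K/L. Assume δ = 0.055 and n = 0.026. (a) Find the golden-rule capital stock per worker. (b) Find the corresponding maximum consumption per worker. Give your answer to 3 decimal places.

Break-even investment rate: n + δ = 0.026 + 0.055 = 0.081.
At the golden rule the marginal product of capital equals n+δ: 0.33·3.52·k^(0.33−1) = 0.081. Solving, k_gold = (0.33·3.52/0.081)^(1/0.67) ≈ 53.2386.
y_gold = 3.52·53.2386^0.33 ≈ 13.0676; c_gold = y_gold − 0.081·k_gold ≈ 8.7553.

(a) k_gold ≈ 53.239; (b) c_gold ≈ 8.755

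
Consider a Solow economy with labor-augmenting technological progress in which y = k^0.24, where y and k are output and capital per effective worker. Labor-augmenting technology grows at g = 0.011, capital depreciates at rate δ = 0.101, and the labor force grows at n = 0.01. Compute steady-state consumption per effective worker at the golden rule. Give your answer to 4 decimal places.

Break-even investment rate: n + g + δ = 0.01 + 0.011 + 0.101 = 0.122.
At the golden rule the marginal product of capital equals n+g+δ: 0.24·k^(0.24−1) = 0.122. Solving, k_gold = (0.24/0.122)^(1/0.76) ≈ 2.4358.
y_gold = 2.4358^0.24 ≈ 1.2382.
c_gold = y_gold − (n+g+δ)·k_gold = 1.2382 − 0.122·2.4358 ≈ 0.9410.

c_gold ≈ 0.9410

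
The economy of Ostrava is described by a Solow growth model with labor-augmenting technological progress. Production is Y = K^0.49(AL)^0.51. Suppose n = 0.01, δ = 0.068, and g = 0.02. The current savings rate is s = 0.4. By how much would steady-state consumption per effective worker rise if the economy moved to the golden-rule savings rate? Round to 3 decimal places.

n + g + δ = 0.01 + 0.02 + 0.068 = 0.098.
Current steady state (s = 0.4): k* = (0.4/0.098)^(1/0.51) ≈ 15.7657, y* = 15.7657^0.49 ≈ 3.8626, c* = (1−0.4)·3.8626 ≈ 2.3176.
Golden rule sets MPK = n+g+δ: 0.49·k^(0.49−1) = 0.098, so k_gold = (0.49/0.098)^(1/0.51) ≈ 23.4709.
y_gold = 23.4709^0.49 ≈ 4.6942, c_gold = y_gold − 0.098·k_gold ≈ 2.3940.
Gain: Δc = 2.3940 − 2.3176 ≈ 0.0765.

Δc ≈ 0.076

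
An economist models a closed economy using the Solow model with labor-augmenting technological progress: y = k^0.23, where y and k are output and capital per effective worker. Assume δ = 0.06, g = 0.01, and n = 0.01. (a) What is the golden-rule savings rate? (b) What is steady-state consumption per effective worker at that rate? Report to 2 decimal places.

Capital per effective worker breaks even when investment replaces (n + g + δ)·k; here n + g + δ = 0.08.
For Cobb-Douglas, s_gold equals capital's share: s_gold = 0.23.
Maximizing c = f(k) − (n+g+δ)·k gives f'(k) = n+g+δ, i.e. 0.23·k^(0.23−1) = 0.08, so k_gold = (0.23/0.08)^(1/0.77) ≈ 3.9412.
y_gold = 3.9412^0.23 ≈ 1.3709; c_gold = (1−0.23)·y_gold ≈ 1.0556.

(a) s_gold = 0.23; (b) c_gold ≈ 1.06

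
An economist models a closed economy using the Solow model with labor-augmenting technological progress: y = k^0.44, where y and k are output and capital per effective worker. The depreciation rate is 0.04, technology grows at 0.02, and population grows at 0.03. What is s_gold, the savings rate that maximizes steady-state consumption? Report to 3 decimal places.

Break-even investment rate: n + g + δ = 0.03 + 0.02 + 0.04 = 0.09.
At the golden rule MPK = n+g+δ, and in any Cobb-Douglas steady state s = (n+g+δ)·k/y = MPK·k/y = capital's share 0.44.

s_gold = 0.440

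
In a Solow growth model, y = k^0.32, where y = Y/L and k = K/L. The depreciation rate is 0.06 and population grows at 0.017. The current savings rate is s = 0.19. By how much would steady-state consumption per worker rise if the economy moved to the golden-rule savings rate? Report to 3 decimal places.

Δc ≈ 0.090

The effective depreciation rate is n + δ = 0.017 + 0.06 = 0.077.
Current steady state (s = 0.19): k* = (0.19/0.077)^(1/0.68) ≈ 3.7745, y* = 3.7745^0.32 ≈ 1.5297, c* = (1−0.19)·1.5297 ≈ 1.2390.
Setting f'(k) = n+δ gives 0.32·k^(0.32−1) = 0.077, hence k_gold = (0.32/0.077)^(1/0.68) ≈ 8.1244.
y_gold = 8.1244^0.32 ≈ 1.9549, c_gold = y_gold − 0.077·k_gold ≈ 1.3294.
Gain: Δc = 1.3294 − 1.2390 ≈ 0.0903.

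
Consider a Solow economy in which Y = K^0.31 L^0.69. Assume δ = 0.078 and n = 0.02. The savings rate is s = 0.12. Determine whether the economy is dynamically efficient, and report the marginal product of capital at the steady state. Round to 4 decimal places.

n + δ = 0.02 + 0.078 = 0.098.
Steady-state k*: s·k^0.31 = 0.098·k gives k* = (0.12/0.098)^(1/0.69) ≈ 1.3411.
MPK = 0.31·1.3411^(-0.69) ≈ 0.2532.
MPK > n+δ = 0.098, so the economy is dynamically efficient (under-saving).

dynamically efficient; MPK ≈ 0.2532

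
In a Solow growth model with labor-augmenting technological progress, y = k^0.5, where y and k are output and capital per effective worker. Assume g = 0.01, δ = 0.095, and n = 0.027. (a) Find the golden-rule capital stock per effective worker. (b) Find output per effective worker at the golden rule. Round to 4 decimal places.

(a) k_gold ≈ 14.3480; (b) y_gold ≈ 3.7879

n + g + δ = 0.027 + 0.01 + 0.095 = 0.132.
Setting f'(k) = n+g+δ gives 0.5·k^(0.5−1) = 0.132, hence k_gold = (0.5/0.132)^(1/0.5) ≈ 14.3480.
y_gold = 14.3480^0.5 ≈ 3.7879.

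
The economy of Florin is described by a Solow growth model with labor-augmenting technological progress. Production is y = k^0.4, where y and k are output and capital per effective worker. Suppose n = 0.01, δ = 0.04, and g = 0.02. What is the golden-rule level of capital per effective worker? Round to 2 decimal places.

Break-even investment rate: n + g + δ = 0.01 + 0.02 + 0.04 = 0.07.
Maximizing c = f(k) − (n+g+δ)·k gives f'(k) = n+g+δ, i.e. 0.4·k^(0.4−1) = 0.07, so k_gold = (0.4/0.07)^(1/0.6) ≈ 18.2643.

k_gold ≈ 18.26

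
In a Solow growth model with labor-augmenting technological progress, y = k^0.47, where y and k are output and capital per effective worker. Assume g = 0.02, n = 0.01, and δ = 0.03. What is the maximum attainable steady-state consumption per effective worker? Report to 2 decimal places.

c_gold ≈ 3.29

The effective depreciation rate is n + g + δ = 0.01 + 0.02 + 0.03 = 0.06.
Setting f'(k) = n+g+δ gives 0.47·k^(0.47−1) = 0.06, hence k_gold = (0.47/0.06)^(1/0.53) ≈ 48.6062.
y_gold = 48.6062^0.47 ≈ 6.2050.
c_gold = y_gold − (n+g+δ)·k_gold = 6.2050 − 0.06·48.6062 ≈ 3.2887.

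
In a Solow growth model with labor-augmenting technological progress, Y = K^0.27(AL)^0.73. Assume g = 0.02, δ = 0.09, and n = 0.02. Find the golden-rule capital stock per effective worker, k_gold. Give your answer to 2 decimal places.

n + g + δ = 0.02 + 0.02 + 0.09 = 0.13.
Golden rule sets MPK = n+g+δ: 0.27·k^(0.27−1) = 0.13, so k_gold = (0.27/0.13)^(1/0.73) ≈ 2.7216.

k_gold ≈ 2.72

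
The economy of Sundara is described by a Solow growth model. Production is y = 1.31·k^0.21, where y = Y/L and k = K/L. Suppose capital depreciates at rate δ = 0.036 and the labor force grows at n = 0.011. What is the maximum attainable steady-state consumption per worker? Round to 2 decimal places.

Capital per worker breaks even when investment replaces (n + δ)·k; here n + δ = 0.047.
Setting f'(k) = n+δ gives 0.21·1.31·k^(0.21−1) = 0.047, hence k_gold = (0.21·1.31/0.047)^(1/0.79) ≈ 9.3623.
y_gold = 1.31·9.3623^0.21 ≈ 2.0954.
c_gold = y_gold − (n+δ)·k_gold = 2.0954 − 0.047·9.3623 ≈ 1.6553.

c_gold ≈ 1.66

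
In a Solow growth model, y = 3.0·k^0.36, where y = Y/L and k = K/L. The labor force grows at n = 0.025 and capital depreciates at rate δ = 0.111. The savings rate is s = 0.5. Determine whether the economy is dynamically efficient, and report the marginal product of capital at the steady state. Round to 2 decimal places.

dynamically inefficient; MPK ≈ 0.10

The effective depreciation rate is n + δ = 0.025 + 0.111 = 0.136.
Steady-state k*: s·A·k^0.36 = 0.136·k gives k* = (0.5·3.0/0.136)^(1/0.64) ≈ 42.5587.
MPK = 0.36·3.0·42.5587^(-0.64) ≈ 0.0979.
MPK < n+δ = 0.136, so the economy is dynamically inefficient (over-saving).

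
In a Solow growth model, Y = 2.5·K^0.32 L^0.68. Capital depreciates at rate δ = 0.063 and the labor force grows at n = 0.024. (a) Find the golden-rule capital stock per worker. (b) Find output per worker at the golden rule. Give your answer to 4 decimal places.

Capital per worker breaks even when investment replaces (n + δ)·k; here n + δ = 0.087.
Maximizing c = f(k) − (n+δ)·k gives f'(k) = n+δ, i.e. 0.32·2.5·k^(0.32−1) = 0.087, so k_gold = (0.32·2.5/0.087)^(1/0.68) ≈ 26.1226.
y_gold = 2.5·26.1226^0.32 ≈ 7.1021.

(a) k_gold ≈ 26.1226; (b) y_gold ≈ 7.1021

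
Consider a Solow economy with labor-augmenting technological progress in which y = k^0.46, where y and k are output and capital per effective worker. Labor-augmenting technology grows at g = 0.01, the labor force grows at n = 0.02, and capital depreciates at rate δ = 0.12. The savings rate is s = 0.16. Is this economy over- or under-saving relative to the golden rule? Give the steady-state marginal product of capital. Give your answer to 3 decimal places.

The effective depreciation rate is n + g + δ = 0.02 + 0.01 + 0.12 = 0.15.
Steady-state k*: s·k^0.46 = 0.15·k gives k* = (0.16/0.15)^(1/0.54) ≈ 1.1270.
MPK = 0.46·1.1270^(-0.54) ≈ 0.4313.
MPK > n+g+δ = 0.15, so the economy is dynamically efficient (under-saving).

under-saving; MPK ≈ 0.431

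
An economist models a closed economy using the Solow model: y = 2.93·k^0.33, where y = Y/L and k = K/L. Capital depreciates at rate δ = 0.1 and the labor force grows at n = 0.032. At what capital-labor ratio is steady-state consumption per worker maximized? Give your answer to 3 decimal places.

The effective depreciation rate is n + δ = 0.032 + 0.1 = 0.132.
Golden rule sets MPK = n+δ: 0.33·2.93·k^(0.33−1) = 0.132, so k_gold = (0.33·2.93/0.132)^(1/0.67) ≈ 19.5325.

k_gold ≈ 19.532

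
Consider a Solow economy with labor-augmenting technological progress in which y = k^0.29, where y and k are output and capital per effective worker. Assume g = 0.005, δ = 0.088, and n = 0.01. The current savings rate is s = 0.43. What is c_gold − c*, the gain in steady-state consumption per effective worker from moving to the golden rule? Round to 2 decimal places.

Break-even investment rate: n + g + δ = 0.01 + 0.005 + 0.088 = 0.103.
Current steady state (s = 0.43): k* = (0.43/0.103)^(1/0.71) ≈ 7.4839, y* = 7.4839^0.29 ≈ 1.7927, c* = (1−0.43)·1.7927 ≈ 1.0218.
Setting f'(k) = n+g+δ gives 0.29·k^(0.29−1) = 0.103, hence k_gold = (0.29/0.103)^(1/0.71) ≈ 4.2972.
y_gold = 4.2972^0.29 ≈ 1.5262, c_gold = y_gold − 0.103·k_gold ≈ 1.0836.
Gain: Δc = 1.0836 − 1.0218 ≈ 0.0618.

Δc ≈ 0.06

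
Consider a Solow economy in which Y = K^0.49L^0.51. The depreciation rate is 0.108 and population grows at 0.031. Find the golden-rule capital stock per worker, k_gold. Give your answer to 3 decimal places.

k_gold ≈ 11.828

n + δ = 0.031 + 0.108 = 0.139.
Maximizing c = f(k) − (n+δ)·k gives f'(k) = n+δ, i.e. 0.49·k^(0.49−1) = 0.139, so k_gold = (0.49/0.139)^(1/0.51) ≈ 11.8278.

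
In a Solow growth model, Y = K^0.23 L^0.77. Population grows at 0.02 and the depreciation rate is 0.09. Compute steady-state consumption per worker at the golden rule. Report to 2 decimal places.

c_gold ≈ 0.96

n + δ = 0.02 + 0.09 = 0.11.
Golden rule sets MPK = n+δ: 0.23·k^(0.23−1) = 0.11, so k_gold = (0.23/0.11)^(1/0.77) ≈ 2.6063.
y_gold = 2.6063^0.23 ≈ 1.2465.
c_gold = y_gold − (n+δ)·k_gold = 1.2465 − 0.11·2.6063 ≈ 0.9598.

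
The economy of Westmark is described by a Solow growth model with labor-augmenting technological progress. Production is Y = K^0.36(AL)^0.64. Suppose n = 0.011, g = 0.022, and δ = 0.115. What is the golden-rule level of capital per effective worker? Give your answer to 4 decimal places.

Capital per effective worker breaks even when investment replaces (n + g + δ)·k; here n + g + δ = 0.148.
Maximizing c = f(k) − (n+g+δ)·k gives f'(k) = n+g+δ, i.e. 0.36·k^(0.36−1) = 0.148, so k_gold = (0.36/0.148)^(1/0.64) ≈ 4.0104.

k_gold ≈ 4.0104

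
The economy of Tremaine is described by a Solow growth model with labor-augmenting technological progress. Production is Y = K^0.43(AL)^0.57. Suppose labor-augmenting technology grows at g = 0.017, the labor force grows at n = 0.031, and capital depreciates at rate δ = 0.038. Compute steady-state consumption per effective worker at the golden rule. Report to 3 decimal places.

n + g + δ = 0.031 + 0.017 + 0.038 = 0.086.
At the golden rule the marginal product of capital equals n+g+δ: 0.43·k^(0.43−1) = 0.086. Solving, k_gold = (0.43/0.086)^(1/0.57) ≈ 16.8369.
y_gold = 16.8369^0.43 ≈ 3.3674.
c_gold = y_gold − (n+g+δ)·k_gold = 3.3674 − 0.086·16.8369 ≈ 1.9194.

c_gold ≈ 1.919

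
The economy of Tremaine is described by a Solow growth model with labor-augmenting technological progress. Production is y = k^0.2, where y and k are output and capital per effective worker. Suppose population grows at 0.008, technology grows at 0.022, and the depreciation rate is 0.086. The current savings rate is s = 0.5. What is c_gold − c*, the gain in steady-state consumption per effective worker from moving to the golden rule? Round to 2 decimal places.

Capital per effective worker breaks even when investment replaces (n + g + δ)·k; here n + g + δ = 0.116.
Current steady state (s = 0.5): k* = (0.5/0.116)^(1/0.8) ≈ 6.2107, y* = 6.2107^0.2 ≈ 1.4409, c* = (1−0.5)·1.4409 ≈ 0.7204.
Maximizing c = f(k) − (n+g+δ)·k gives f'(k) = n+g+δ, i.e. 0.2·k^(0.2−1) = 0.116, so k_gold = (0.2/0.116)^(1/0.8) ≈ 1.9757.
y_gold = 1.9757^0.2 ≈ 1.1459, c_gold = y_gold − 0.116·k_gold ≈ 0.9167.
Gain: Δc = 0.9167 − 0.7204 ≈ 0.1963.

Δc ≈ 0.20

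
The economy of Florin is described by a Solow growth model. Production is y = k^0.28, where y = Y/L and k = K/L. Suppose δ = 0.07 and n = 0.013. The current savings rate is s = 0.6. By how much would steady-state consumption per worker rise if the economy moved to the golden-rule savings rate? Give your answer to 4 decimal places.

Δc ≈ 0.2920

The effective depreciation rate is n + δ = 0.013 + 0.07 = 0.083.
Current steady state (s = 0.6): k* = (0.6/0.083)^(1/0.72) ≈ 15.6012, y* = 15.6012^0.28 ≈ 2.1582, c* = (1−0.6)·2.1582 ≈ 0.8633.
Maximizing c = f(k) − (n+δ)·k gives f'(k) = n+δ, i.e. 0.28·k^(0.28−1) = 0.083, so k_gold = (0.28/0.083)^(1/0.72) ≈ 5.4131.
y_gold = 5.4131^0.28 ≈ 1.6046, c_gold = y_gold − 0.083·k_gold ≈ 1.1553.
Gain: Δc = 1.1553 − 0.8633 ≈ 0.2920.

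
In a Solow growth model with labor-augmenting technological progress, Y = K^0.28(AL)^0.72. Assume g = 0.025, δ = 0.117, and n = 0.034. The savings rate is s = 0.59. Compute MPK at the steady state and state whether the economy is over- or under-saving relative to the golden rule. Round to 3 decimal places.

Capital per effective worker breaks even when investment replaces (n + g + δ)·k; here n + g + δ = 0.176.
Steady-state k*: s·k^0.28 = 0.176·k gives k* = (0.59/0.176)^(1/0.72) ≈ 5.3658.
MPK = 0.28·5.3658^(-0.72) ≈ 0.0835.
MPK < n+g+δ = 0.176, so the economy is dynamically inefficient (over-saving).

over-saving; MPK ≈ 0.084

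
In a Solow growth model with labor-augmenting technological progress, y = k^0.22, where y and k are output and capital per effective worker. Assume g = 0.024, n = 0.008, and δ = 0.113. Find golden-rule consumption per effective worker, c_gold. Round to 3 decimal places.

c_gold ≈ 0.877

n + g + δ = 0.008 + 0.024 + 0.113 = 0.145.
Setting f'(k) = n+g+δ gives 0.22·k^(0.22−1) = 0.145, hence k_gold = (0.22/0.145)^(1/0.78) ≈ 1.7066.
y_gold = 1.7066^0.22 ≈ 1.1248.
c_gold = y_gold − (n+g+δ)·k_gold = 1.1248 − 0.145·1.7066 ≈ 0.8773.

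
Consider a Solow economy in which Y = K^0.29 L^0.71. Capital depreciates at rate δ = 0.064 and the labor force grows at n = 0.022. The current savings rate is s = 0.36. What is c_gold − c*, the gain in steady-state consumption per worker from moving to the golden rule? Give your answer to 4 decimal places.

Δc ≈ 0.0179

Break-even investment rate: n + δ = 0.022 + 0.064 = 0.086.
Current steady state (s = 0.36): k* = (0.36/0.086)^(1/0.71) ≈ 7.5124, y* = 7.5124^0.29 ≈ 1.7946, c* = (1−0.36)·1.7946 ≈ 1.1486.
Maximizing c = f(k) − (n+δ)·k gives f'(k) = n+δ, i.e. 0.29·k^(0.29−1) = 0.086, so k_gold = (0.29/0.086)^(1/0.71) ≈ 5.5401.
y_gold = 5.5401^0.29 ≈ 1.6429, c_gold = y_gold − 0.086·k_gold ≈ 1.1665.
Gain: Δc = 1.1665 − 1.1486 ≈ 0.0179.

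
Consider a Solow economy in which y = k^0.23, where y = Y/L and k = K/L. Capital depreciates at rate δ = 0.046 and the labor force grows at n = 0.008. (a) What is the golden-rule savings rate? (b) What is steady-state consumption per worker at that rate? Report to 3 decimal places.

(a) s_gold = 0.230; (b) c_gold ≈ 1.187

Capital per worker breaks even when investment replaces (n + δ)·k; here n + δ = 0.054.
For Cobb-Douglas, s_gold equals capital's share: s_gold = 0.23.
Setting f'(k) = n+δ gives 0.23·k^(0.23−1) = 0.054, hence k_gold = (0.23/0.054)^(1/0.77) ≈ 6.5662.
y_gold = 6.5662^0.23 ≈ 1.5416; c_gold = (1−0.23)·y_gold ≈ 1.1871.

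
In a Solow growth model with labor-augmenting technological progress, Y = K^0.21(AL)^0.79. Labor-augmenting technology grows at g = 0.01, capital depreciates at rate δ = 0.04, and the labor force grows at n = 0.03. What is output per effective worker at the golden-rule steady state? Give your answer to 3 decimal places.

y_gold ≈ 1.292

The effective depreciation rate is n + g + δ = 0.03 + 0.01 + 0.04 = 0.08.
Maximizing c = f(k) − (n+g+δ)·k gives f'(k) = n+g+δ, i.e. 0.21·k^(0.21−1) = 0.08, so k_gold = (0.21/0.08)^(1/0.79) ≈ 3.3927.
Output: y_gold = k_gold^0.21 = 3.3927^0.21 ≈ 1.2925.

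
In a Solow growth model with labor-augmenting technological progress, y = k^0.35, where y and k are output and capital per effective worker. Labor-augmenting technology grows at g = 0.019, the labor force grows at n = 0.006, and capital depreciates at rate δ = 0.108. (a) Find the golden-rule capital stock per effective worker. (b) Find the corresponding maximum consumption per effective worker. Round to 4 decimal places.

The effective depreciation rate is n + g + δ = 0.006 + 0.019 + 0.108 = 0.133.
Setting f'(k) = n+g+δ gives 0.35·k^(0.35−1) = 0.133, hence k_gold = (0.35/0.133)^(1/0.65) ≈ 4.4308.
y_gold = 4.4308^0.35 ≈ 1.6837; c_gold = y_gold − 0.133·k_gold ≈ 1.0944.

(a) k_gold ≈ 4.4308; (b) c_gold ≈ 1.0944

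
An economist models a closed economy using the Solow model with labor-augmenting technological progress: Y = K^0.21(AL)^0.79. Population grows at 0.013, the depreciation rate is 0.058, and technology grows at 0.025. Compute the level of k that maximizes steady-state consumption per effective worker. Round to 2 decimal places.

The effective depreciation rate is n + g + δ = 0.013 + 0.025 + 0.058 = 0.096.
At the golden rule the marginal product of capital equals n+g+δ: 0.21·k^(0.21−1) = 0.096. Solving, k_gold = (0.21/0.096)^(1/0.79) ≈ 2.6935.

k_gold ≈ 2.69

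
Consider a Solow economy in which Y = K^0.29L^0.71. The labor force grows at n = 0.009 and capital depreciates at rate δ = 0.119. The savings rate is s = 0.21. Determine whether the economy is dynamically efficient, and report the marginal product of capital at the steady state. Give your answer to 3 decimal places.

dynamically efficient; MPK ≈ 0.177

n + δ = 0.009 + 0.119 = 0.128.
Steady-state k*: s·k^0.29 = 0.128·k gives k* = (0.21/0.128)^(1/0.71) ≈ 2.0083.
MPK = 0.29·2.0083^(-0.71) ≈ 0.1768.
MPK > n+δ = 0.128, so the economy is dynamically efficient (under-saving).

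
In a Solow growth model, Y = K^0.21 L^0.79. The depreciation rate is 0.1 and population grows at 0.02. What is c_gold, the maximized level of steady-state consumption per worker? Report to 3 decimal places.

n + δ = 0.02 + 0.1 = 0.12.
Golden rule sets MPK = n+δ: 0.21·k^(0.21−1) = 0.12, so k_gold = (0.21/0.12)^(1/0.79) ≈ 2.0307.
y_gold = 2.0307^0.21 ≈ 1.1604.
c_gold = y_gold − (n+δ)·k_gold = 1.1604 − 0.12·2.0307 ≈ 0.9167.

c_gold ≈ 0.917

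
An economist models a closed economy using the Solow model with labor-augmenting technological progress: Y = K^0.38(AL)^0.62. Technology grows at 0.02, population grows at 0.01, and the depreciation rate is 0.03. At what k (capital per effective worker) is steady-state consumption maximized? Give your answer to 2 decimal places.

n + g + δ = 0.01 + 0.02 + 0.03 = 0.06.
Setting f'(k) = n+g+δ gives 0.38·k^(0.38−1) = 0.06, hence k_gold = (0.38/0.06)^(1/0.62) ≈ 19.6316.

k_gold ≈ 19.63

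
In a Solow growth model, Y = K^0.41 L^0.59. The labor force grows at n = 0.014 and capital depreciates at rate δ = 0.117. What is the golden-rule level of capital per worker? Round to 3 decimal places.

k_gold ≈ 6.916

n + δ = 0.014 + 0.117 = 0.131.
Golden rule sets MPK = n+δ: 0.41·k^(0.41−1) = 0.131, so k_gold = (0.41/0.131)^(1/0.59) ≈ 6.9159.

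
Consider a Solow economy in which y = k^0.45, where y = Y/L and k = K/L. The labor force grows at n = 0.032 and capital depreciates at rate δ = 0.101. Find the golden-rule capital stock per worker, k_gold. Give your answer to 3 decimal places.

k_gold ≈ 9.172

n + δ = 0.032 + 0.101 = 0.133.
Setting f'(k) = n+δ gives 0.45·k^(0.45−1) = 0.133, hence k_gold = (0.45/0.133)^(1/0.55) ≈ 9.1722.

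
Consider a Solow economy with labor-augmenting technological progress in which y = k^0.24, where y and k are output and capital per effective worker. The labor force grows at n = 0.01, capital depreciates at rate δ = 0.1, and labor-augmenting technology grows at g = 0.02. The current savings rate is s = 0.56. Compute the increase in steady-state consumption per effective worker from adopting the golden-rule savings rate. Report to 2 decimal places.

Δc ≈ 0.22

Break-even investment rate: n + g + δ = 0.01 + 0.02 + 0.1 = 0.13.
Current steady state (s = 0.56): k* = (0.56/0.13)^(1/0.76) ≈ 6.8318, y* = 6.8318^0.24 ≈ 1.5859, c* = (1−0.56)·1.5859 ≈ 0.6978.
At the golden rule the marginal product of capital equals n+g+δ: 0.24·k^(0.24−1) = 0.13. Solving, k_gold = (0.24/0.13)^(1/0.76) ≈ 2.2405.
y_gold = 2.2405^0.24 ≈ 1.2136, c_gold = y_gold − 0.13·k_gold ≈ 0.9224.
Gain: Δc = 0.9224 − 0.6978 ≈ 0.2245.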